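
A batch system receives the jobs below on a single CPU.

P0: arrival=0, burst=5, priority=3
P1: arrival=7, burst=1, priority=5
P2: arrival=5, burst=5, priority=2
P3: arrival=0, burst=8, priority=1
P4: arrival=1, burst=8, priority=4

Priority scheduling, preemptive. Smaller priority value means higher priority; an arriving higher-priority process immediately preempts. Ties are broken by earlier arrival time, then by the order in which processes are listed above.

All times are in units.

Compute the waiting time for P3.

Gantt: | P3 0-8 | P2 8-13 | P0 13-18 | P4 18-26 | P1 26-27 |
Completion: P0=18  P1=27  P2=13  P3=8  P4=26
Turnaround (C−A): P0=18  P1=20  P2=8  P3=8  P4=25
Waiting(P3) = turnaround − burst = 8 − 8 = 0

0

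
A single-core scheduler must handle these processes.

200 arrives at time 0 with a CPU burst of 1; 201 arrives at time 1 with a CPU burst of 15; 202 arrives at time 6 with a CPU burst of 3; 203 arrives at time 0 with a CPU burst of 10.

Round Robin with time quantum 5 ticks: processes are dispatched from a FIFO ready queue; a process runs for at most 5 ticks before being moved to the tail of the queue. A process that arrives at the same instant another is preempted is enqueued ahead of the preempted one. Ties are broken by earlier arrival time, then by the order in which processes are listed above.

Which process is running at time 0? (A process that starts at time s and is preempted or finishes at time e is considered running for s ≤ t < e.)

200

Schedule: | 200 0-1 | 203 1-6 | 201 6-11 | 202 11-14 | 203 14-19 | 201 19-29 |
Completion: 200=1  201=29  202=14  203=19
Turnaround (C−A): 200=1  201=28  202=8  203=19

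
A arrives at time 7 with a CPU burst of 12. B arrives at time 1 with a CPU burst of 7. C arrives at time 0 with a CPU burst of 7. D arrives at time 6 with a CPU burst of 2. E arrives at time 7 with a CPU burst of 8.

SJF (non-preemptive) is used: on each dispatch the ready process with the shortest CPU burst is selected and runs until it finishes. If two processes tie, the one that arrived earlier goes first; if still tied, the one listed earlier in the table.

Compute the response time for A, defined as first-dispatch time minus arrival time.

Gantt: | C 0-7 | D 7-9 | B 9-16 | E 16-24 | A 24-36 |
Completion: A=36  B=16  C=7  D=9  E=24
Turnaround (C−A): A=29  B=15  C=7  D=3  E=17
Response(A) = first start − arrival = 24 − 7 = 17

17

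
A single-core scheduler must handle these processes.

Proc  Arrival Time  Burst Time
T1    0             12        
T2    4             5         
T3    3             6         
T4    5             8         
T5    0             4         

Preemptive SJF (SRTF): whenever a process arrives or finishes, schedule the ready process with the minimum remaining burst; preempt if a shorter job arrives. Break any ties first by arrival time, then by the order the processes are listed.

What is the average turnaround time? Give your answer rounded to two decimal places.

14.80

Gantt: | T5 0-4 | T2 4-9 | T3 9-15 | T4 15-23 | T1 23-35 |
Completion: T1=35  T2=9  T3=15  T4=23  T5=4
Turnaround (C−A): T1=35  T2=5  T3=12  T4=18  T5=4
Turnaround times: T1=35, T2=5, T3=12, T4=18, T5=4
Average turnaround = (35+5+12+18+4) / 5 = 74/5 = 14.80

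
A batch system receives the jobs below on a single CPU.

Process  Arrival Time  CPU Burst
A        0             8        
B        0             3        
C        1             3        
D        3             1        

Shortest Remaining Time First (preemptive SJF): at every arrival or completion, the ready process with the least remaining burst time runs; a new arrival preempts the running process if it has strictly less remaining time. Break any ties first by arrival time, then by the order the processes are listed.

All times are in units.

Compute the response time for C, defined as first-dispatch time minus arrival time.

Schedule: | B 0-3 | D 3-4 | C 4-7 | A 7-15 |
Completion: A=15  B=3  C=7  D=4
Response(C) = first start − arrival = 4 − 1 = 3

3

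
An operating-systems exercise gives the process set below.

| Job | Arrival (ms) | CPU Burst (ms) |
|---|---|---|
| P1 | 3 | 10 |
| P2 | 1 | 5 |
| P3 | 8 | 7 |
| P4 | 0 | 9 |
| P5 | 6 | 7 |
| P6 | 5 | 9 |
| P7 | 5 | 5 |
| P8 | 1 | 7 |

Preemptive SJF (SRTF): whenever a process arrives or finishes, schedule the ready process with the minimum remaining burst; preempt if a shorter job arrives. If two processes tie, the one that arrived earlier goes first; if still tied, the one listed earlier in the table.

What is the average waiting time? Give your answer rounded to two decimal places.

Timeline: | P4 0-1 | P2 1-6 | P7 6-11 | P8 11-18 | P5 18-25 | P3 25-32 | P4 32-40 | P6 40-49 | P1 49-59 |
Completion: P1=59  P2=6  P3=32  P4=40  P5=25  P6=49  P7=11  P8=18
Turnaround (C−A): P1=56  P2=5  P3=24  P4=40  P5=19  P6=44  P7=6  P8=17
Waiting times: P1=46, P2=0, P3=17, P4=31, P5=12, P6=35, P7=1, P8=10
Average waiting = (46+0+17+31+12+35+1+10) / 8 = 152/8 = 19.00

19.00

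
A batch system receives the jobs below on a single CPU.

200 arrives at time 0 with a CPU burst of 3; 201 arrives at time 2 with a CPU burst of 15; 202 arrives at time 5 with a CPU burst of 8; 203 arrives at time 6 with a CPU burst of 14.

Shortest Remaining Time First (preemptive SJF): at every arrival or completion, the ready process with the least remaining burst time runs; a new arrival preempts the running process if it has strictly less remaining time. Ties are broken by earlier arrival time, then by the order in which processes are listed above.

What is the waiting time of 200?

Schedule: | 200 0-3 | 201 3-5 | 202 5-13 | 201 13-26 | 203 26-40 |
Completion: 200=3  201=26  202=13  203=40
Waiting(200) = turnaround − burst = 3 − 3 = 0

0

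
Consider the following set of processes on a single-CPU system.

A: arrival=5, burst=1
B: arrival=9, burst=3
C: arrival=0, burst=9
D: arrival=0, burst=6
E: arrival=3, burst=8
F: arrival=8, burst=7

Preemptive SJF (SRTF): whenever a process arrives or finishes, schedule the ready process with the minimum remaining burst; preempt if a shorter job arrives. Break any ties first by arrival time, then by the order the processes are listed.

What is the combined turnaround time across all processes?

Schedule: | D 0-6 | A 6-7 | E 7-9 | B 9-12 | E 12-18 | F 18-25 | C 25-34 |
Completion: A=7  B=12  C=34  D=6  E=18  F=25
Turnaround (C−A): A=2  B=3  C=34  D=6  E=15  F=17
Turnaround = completion − arrival: A=2, B=3, C=34, D=6, E=15, F=17
Total turnaround = 2 + 3 + 34 + 6 + 15 + 17 = 77

77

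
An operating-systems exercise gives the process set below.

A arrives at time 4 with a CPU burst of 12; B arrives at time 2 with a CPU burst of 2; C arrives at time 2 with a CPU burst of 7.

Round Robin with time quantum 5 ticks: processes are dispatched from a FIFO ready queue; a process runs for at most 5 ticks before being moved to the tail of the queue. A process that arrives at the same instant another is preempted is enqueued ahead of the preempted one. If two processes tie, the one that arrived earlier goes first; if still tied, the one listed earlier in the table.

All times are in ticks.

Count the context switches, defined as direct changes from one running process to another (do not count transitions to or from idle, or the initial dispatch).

4

Timeline: | idle 0-2 | B 2-4 | C 4-9 | A 9-14 | C 14-16 | A 16-23 |
Completion: A=23  B=4  C=16
Turnaround (C−A): A=19  B=2  C=14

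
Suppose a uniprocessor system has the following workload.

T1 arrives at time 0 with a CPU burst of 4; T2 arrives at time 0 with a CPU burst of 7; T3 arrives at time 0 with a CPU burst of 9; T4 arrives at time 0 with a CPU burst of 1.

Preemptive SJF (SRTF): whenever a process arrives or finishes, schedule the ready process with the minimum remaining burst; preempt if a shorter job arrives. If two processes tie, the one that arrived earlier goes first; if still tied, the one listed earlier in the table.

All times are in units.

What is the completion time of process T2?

12

Schedule: | T4 0-1 | T1 1-5 | T2 5-12 | T3 12-21 |
Completion: T1=5  T2=12  T3=21  T4=1
Turnaround (C−A): T1=5  T2=12  T3=21  T4=1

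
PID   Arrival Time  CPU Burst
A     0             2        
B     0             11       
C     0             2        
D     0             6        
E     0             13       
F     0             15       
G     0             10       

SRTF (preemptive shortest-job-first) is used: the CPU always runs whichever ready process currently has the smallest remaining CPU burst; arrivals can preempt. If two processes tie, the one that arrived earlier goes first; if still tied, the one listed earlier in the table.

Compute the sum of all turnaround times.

170

Schedule: | A 0-2 | C 2-4 | D 4-10 | G 10-20 | B 20-31 | E 31-44 | F 44-59 |
Completion: A=2  B=31  C=4  D=10  E=44  F=59  G=20
Turnaround = completion − arrival: A=2, B=31, C=4, D=10, E=44, F=59, G=20
Total turnaround = 2 + 31 + 4 + 10 + 44 + 59 + 20 = 170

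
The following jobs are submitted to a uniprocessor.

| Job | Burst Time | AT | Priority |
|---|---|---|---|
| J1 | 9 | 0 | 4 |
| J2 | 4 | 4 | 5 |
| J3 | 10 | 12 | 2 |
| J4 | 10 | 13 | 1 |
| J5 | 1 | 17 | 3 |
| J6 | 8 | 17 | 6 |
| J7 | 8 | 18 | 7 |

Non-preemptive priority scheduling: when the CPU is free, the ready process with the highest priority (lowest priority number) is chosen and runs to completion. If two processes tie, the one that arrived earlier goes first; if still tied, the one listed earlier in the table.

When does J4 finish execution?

23

Gantt: | J1 0-9 | J2 9-13 | J4 13-23 | J3 23-33 | J5 33-34 | J6 34-42 | J7 42-50 |
Completion: J1=9  J2=13  J3=33  J4=23  J5=34  J6=42  J7=50
Turnaround (C−A): J1=9  J2=9  J3=21  J4=10  J5=17  J6=25  J7=32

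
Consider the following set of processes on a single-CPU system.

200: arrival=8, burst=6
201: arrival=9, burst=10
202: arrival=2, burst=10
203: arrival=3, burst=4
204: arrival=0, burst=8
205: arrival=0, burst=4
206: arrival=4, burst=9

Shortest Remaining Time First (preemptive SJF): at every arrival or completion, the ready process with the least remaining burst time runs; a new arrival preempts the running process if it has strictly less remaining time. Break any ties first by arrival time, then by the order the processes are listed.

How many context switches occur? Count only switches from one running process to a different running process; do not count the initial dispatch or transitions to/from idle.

6

Gantt: | 205 0-4 | 203 4-8 | 200 8-14 | 204 14-22 | 206 22-31 | 202 31-41 | 201 41-51 |
Completion: 200=14  201=51  202=41  203=8  204=22  205=4  206=31
Turnaround (C−A): 200=6  201=42  202=39  203=5  204=22  205=4  206=27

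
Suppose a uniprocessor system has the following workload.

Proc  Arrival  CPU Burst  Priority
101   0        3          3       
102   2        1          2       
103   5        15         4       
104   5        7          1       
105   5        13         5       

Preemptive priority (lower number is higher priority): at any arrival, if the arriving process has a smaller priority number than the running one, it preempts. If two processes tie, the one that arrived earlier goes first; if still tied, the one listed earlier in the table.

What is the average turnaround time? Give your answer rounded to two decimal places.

Gantt: | 101 0-2 | 102 2-3 | 101 3-4 | idle 4-5 | 104 5-12 | 103 12-27 | 105 27-40 |
Completion: 101=4  102=3  103=27  104=12  105=40
Turnaround times: 101=4, 102=1, 103=22, 104=7, 105=35
Average turnaround = (4+1+22+7+35) / 5 = 69/5 = 13.80

13.80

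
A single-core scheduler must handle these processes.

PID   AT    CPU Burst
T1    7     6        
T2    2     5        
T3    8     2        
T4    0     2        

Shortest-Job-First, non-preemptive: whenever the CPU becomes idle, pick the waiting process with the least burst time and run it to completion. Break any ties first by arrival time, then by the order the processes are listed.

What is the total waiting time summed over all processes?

Timeline: | T4 0-2 | T2 2-7 | T1 7-13 | T3 13-15 |
Completion: T1=13  T2=7  T3=15  T4=2
Waiting = turnaround − burst: T1=0, T2=0, T3=5, T4=0
Total waiting = 0 + 0 + 5 + 0 = 5

5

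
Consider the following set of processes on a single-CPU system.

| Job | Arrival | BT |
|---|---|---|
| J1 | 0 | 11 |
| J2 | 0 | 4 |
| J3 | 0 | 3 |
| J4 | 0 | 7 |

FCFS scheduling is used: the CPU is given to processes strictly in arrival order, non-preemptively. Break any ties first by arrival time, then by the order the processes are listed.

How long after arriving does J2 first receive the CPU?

11

Gantt: | J1 0-11 | J2 11-15 | J3 15-18 | J4 18-25 |
Completion: J1=11  J2=15  J3=18  J4=25
Turnaround (C−A): J1=11  J2=15  J3=18  J4=25
Response(J2) = first start − arrival = 11 − 0 = 11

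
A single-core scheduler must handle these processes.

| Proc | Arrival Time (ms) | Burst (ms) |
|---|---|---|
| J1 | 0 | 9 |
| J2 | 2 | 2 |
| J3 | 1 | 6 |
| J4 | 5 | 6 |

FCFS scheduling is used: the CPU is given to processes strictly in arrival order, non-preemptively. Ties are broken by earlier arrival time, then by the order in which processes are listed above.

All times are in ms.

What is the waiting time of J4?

12

Timeline: | J1 0-9 | J3 9-15 | J2 15-17 | J4 17-23 |
Completion: J1=9  J2=17  J3=15  J4=23
Waiting(J4) = turnaround − burst = 18 − 6 = 12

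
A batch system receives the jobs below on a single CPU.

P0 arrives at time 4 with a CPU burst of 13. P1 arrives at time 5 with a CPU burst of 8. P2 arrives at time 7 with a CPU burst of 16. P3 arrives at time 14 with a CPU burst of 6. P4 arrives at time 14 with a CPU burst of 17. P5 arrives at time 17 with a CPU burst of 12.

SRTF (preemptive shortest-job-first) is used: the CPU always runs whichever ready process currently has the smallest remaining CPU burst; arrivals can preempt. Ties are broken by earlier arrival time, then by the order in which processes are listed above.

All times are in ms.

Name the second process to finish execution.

P3

Schedule: | idle 0-4 | P0 4-5 | P1 5-13 | P0 13-14 | P3 14-20 | P0 20-31 | P5 31-43 | P2 43-59 | P4 59-76 |
Completion: P0=31  P1=13  P2=59  P3=20  P4=76  P5=43
Turnaround (C−A): P0=27  P1=8  P2=52  P3=6  P4=62  P5=26
Finish order: P1 → P3 → P0 → P5 → P2 → P4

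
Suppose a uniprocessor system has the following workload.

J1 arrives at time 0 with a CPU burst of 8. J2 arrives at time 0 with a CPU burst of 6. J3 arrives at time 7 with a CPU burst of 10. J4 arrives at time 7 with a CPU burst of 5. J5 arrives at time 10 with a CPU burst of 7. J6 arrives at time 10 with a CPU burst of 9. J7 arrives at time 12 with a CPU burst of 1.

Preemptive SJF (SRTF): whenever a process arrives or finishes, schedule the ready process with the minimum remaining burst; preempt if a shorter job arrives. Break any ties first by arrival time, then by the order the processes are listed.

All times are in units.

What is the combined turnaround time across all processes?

Schedule: | J2 0-6 | J1 6-7 | J4 7-12 | J7 12-13 | J1 13-20 | J5 20-27 | J6 27-36 | J3 36-46 |
Completion: J1=20  J2=6  J3=46  J4=12  J5=27  J6=36  J7=13
Turnaround = completion − arrival: J1=20, J2=6, J3=39, J4=5, J5=17, J6=26, J7=1
Total turnaround = 20 + 6 + 39 + 5 + 17 + 26 + 1 = 114

114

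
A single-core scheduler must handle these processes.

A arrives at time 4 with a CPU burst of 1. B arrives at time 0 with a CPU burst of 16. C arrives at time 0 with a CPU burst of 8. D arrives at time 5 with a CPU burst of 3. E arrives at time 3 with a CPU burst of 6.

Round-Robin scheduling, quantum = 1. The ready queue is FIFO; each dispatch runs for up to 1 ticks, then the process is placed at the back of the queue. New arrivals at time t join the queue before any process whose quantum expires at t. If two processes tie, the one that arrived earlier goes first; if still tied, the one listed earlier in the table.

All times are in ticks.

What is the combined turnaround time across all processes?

96

Gantt: | B 0-1 | C 1-2 | B 2-3 | C 3-4 | E 4-5 | B 5-6 | A 6-7 | C 7-8 | D 8-9 | E 9-10 | B 10-11 | C 11-12 | D 12-13 | E 13-14 | B 14-15 | C 15-16 | D 16-17 | E 17-18 | B 18-19 | C 19-20 | E 20-21 | B 21-22 | C 22-23 | E 23-24 | B 24-25 | C 25-26 | B 26-34 |
Completion: A=7  B=34  C=26  D=17  E=24
Turnaround = completion − arrival: A=3, B=34, C=26, D=12, E=21
Total turnaround = 3 + 34 + 26 + 12 + 21 = 96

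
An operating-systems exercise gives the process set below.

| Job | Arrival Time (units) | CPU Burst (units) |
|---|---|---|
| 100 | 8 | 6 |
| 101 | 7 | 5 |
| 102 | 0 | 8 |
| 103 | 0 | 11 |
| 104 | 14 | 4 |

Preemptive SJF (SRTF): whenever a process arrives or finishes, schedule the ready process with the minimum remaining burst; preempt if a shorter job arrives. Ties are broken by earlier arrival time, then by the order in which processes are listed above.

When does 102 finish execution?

Schedule: | 102 0-8 | 101 8-13 | 100 13-14 | 104 14-18 | 100 18-23 | 103 23-34 |
Completion: 100=23  101=13  102=8  103=34  104=18

8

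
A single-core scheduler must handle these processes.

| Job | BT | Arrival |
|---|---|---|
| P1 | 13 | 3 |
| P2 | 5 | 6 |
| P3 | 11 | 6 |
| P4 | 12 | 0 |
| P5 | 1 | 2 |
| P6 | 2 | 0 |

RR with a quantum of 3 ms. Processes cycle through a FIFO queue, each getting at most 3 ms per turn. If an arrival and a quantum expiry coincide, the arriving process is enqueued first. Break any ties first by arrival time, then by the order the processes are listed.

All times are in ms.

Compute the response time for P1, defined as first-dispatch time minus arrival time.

3

Timeline: | P4 0-3 | P6 3-5 | P5 5-6 | P1 6-9 | P4 9-12 | P2 12-15 | P3 15-18 | P1 18-21 | P4 21-24 | P2 24-26 | P3 26-29 | P1 29-32 | P4 32-35 | P3 35-38 | P1 38-41 | P3 41-43 | P1 43-44 |
Completion: P1=44  P2=26  P3=43  P4=35  P5=6  P6=5
Response(P1) = first start − arrival = 6 − 3 = 3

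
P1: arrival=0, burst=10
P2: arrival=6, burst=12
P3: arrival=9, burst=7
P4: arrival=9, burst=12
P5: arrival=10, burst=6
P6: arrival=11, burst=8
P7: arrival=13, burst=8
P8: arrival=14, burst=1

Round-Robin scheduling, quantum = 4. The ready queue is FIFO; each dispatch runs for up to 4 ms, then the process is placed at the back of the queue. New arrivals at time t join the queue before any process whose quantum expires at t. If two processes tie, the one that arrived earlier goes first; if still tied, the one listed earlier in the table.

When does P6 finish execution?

52

Schedule: | P1 0-8 | P2 8-12 | P1 12-14 | P3 14-18 | P4 18-22 | P5 22-26 | P6 26-30 | P2 30-34 | P7 34-38 | P8 38-39 | P3 39-42 | P4 42-46 | P5 46-48 | P6 48-52 | P2 52-56 | P7 56-60 | P4 60-64 |
Completion: P1=14  P2=56  P3=42  P4=64  P5=48  P6=52  P7=60  P8=39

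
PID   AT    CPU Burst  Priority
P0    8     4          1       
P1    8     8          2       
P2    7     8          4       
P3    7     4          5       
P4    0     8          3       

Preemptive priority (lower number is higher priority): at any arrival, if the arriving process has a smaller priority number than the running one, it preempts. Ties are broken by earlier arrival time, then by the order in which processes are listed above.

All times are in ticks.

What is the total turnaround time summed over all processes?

Timeline: | P4 0-8 | P0 8-12 | P1 12-20 | P2 20-28 | P3 28-32 |
Completion: P0=12  P1=20  P2=28  P3=32  P4=8
Turnaround (C−A): P0=4  P1=12  P2=21  P3=25  P4=8
Turnaround = completion − arrival: P0=4, P1=12, P2=21, P3=25, P4=8
Total turnaround = 4 + 12 + 21 + 25 + 8 = 70

70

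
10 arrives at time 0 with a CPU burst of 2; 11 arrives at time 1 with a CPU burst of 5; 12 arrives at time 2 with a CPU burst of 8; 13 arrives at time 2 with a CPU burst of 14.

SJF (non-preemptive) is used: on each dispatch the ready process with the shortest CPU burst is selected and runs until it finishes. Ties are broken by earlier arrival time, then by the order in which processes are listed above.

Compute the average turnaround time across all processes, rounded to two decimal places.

Gantt: | 10 0-2 | 11 2-7 | 12 7-15 | 13 15-29 |
Completion: 10=2  11=7  12=15  13=29
Turnaround (C−A): 10=2  11=6  12=13  13=27
Turnaround times: 10=2, 11=6, 12=13, 13=27
Average turnaround = (2+6+13+27) / 4 = 48/4 = 12.00

12.00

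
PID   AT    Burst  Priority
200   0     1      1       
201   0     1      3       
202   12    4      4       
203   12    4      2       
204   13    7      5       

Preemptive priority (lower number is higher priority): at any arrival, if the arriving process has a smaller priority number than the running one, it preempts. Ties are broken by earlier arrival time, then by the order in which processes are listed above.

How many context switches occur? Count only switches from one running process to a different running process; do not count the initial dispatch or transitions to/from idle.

3

Timeline: | 200 0-1 | 201 1-2 | idle 2-12 | 203 12-16 | 202 16-20 | 204 20-27 |
Completion: 200=1  201=2  202=20  203=16  204=27
Turnaround (C−A): 200=1  201=2  202=8  203=4  204=14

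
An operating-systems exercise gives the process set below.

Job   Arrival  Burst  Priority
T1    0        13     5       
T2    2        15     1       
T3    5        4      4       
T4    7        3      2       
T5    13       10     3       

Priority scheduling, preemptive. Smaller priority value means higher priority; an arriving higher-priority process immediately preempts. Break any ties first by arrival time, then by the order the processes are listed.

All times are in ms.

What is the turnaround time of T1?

Schedule: | T1 0-2 | T2 2-17 | T4 17-20 | T5 20-30 | T3 30-34 | T1 34-45 |
Completion: T1=45  T2=17  T3=34  T4=20  T5=30
Turnaround (C−A): T1=45  T2=15  T3=29  T4=13  T5=17
Turnaround(T1) = completion − arrival = 45 − 0 = 45

45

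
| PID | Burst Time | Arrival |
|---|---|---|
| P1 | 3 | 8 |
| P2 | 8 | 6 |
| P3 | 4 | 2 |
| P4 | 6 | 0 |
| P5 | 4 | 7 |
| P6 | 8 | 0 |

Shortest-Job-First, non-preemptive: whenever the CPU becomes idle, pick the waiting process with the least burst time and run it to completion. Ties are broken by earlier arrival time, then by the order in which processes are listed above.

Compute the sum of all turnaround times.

Gantt: | P4 0-6 | P3 6-10 | P1 10-13 | P5 13-17 | P6 17-25 | P2 25-33 |
Completion: P1=13  P2=33  P3=10  P4=6  P5=17  P6=25
Turnaround (C−A): P1=5  P2=27  P3=8  P4=6  P5=10  P6=25
Turnaround = completion − arrival: P1=5, P2=27, P3=8, P4=6, P5=10, P6=25
Total turnaround = 5 + 27 + 8 + 6 + 10 + 25 = 81

81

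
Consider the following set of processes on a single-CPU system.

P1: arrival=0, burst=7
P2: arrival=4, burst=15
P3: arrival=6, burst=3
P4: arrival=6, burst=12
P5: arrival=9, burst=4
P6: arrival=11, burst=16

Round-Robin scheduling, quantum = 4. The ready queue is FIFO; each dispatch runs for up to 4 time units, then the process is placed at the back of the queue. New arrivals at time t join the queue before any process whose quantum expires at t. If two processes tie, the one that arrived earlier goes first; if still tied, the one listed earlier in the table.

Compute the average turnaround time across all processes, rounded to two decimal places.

27.83

Gantt: | P1 0-4 | P2 4-8 | P1 8-11 | P3 11-14 | P4 14-18 | P2 18-22 | P5 22-26 | P6 26-30 | P4 30-34 | P2 34-38 | P6 38-42 | P4 42-46 | P2 46-49 | P6 49-57 |
Completion: P1=11  P2=49  P3=14  P4=46  P5=26  P6=57
Turnaround times: P1=11, P2=45, P3=8, P4=40, P5=17, P6=46
Average turnaround = (11+45+8+40+17+46) / 6 = 167/6 = 27.83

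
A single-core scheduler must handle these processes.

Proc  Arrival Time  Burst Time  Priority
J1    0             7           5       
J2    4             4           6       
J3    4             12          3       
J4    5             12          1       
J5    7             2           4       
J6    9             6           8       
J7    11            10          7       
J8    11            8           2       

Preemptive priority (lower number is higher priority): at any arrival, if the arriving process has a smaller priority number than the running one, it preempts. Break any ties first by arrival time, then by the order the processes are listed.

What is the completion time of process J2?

Schedule: | J1 0-4 | J3 4-5 | J4 5-17 | J8 17-25 | J3 25-36 | J5 36-38 | J1 38-41 | J2 41-45 | J7 45-55 | J6 55-61 |
Completion: J1=41  J2=45  J3=36  J4=17  J5=38  J6=61  J7=55  J8=25
Turnaround (C−A): J1=41  J2=41  J3=32  J4=12  J5=31  J6=52  J7=44  J8=14

45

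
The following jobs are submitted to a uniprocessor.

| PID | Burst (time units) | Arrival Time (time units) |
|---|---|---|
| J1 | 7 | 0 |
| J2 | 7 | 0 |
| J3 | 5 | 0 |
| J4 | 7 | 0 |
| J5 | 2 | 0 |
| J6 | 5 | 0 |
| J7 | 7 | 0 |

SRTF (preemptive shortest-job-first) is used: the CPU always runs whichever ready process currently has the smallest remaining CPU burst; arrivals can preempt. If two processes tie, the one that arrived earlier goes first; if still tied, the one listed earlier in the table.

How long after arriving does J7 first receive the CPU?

33

Timeline: | J5 0-2 | J3 2-7 | J6 7-12 | J1 12-19 | J2 19-26 | J4 26-33 | J7 33-40 |
Completion: J1=19  J2=26  J3=7  J4=33  J5=2  J6=12  J7=40
Turnaround (C−A): J1=19  J2=26  J3=7  J4=33  J5=2  J6=12  J7=40
Response(J7) = first start − arrival = 33 − 0 = 33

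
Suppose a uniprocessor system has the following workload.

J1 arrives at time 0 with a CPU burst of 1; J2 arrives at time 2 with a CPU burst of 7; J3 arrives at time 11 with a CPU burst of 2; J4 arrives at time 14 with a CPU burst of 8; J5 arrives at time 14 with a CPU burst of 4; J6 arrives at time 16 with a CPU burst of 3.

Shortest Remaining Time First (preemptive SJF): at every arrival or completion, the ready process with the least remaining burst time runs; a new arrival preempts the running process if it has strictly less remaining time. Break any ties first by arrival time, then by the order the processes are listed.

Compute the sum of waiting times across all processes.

9

Schedule: | J1 0-1 | idle 1-2 | J2 2-9 | idle 9-11 | J3 11-13 | idle 13-14 | J5 14-18 | J6 18-21 | J4 21-29 |
Completion: J1=1  J2=9  J3=13  J4=29  J5=18  J6=21
Turnaround (C−A): J1=1  J2=7  J3=2  J4=15  J5=4  J6=5
Waiting = turnaround − burst: J1=0, J2=0, J3=0, J4=7, J5=0, J6=2
Total waiting = 0 + 0 + 0 + 7 + 0 + 2 = 9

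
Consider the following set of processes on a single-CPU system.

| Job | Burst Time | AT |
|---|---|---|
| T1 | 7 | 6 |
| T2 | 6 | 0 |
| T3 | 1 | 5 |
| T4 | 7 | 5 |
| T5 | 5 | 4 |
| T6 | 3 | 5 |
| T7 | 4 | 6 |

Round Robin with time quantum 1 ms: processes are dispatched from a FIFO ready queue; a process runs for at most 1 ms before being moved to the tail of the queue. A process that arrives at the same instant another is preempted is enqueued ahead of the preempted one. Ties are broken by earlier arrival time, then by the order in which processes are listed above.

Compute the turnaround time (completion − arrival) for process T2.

Timeline: | T2 0-4 | T5 4-5 | T2 5-6 | T3 6-7 | T4 7-8 | T6 8-9 | T5 9-10 | T1 10-11 | T7 11-12 | T2 12-13 | T4 13-14 | T6 14-15 | T5 15-16 | T1 16-17 | T7 17-18 | T4 18-19 | T6 19-20 | T5 20-21 | T1 21-22 | T7 22-23 | T4 23-24 | T5 24-25 | T1 25-26 | T7 26-27 | T4 27-28 | T1 28-29 | T4 29-30 | T1 30-31 | T4 31-32 | T1 32-33 |
Completion: T1=33  T2=13  T3=7  T4=32  T5=25  T6=20  T7=27
Turnaround (C−A): T1=27  T2=13  T3=2  T4=27  T5=21  T6=15  T7=21
Turnaround(T2) = completion − arrival = 13 − 0 = 13

13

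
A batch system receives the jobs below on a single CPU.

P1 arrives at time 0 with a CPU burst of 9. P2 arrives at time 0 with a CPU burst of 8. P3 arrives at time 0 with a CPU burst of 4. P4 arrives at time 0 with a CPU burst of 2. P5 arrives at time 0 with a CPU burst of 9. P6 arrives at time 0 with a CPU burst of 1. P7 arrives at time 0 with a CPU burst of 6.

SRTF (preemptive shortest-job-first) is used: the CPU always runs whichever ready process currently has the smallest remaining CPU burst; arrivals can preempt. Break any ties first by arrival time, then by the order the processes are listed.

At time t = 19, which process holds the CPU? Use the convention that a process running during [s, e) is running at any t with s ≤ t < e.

P2

Timeline: | P6 0-1 | P4 1-3 | P3 3-7 | P7 7-13 | P2 13-21 | P1 21-30 | P5 30-39 |
Completion: P1=30  P2=21  P3=7  P4=3  P5=39  P6=1  P7=13
Turnaround (C−A): P1=30  P2=21  P3=7  P4=3  P5=39  P6=1  P7=13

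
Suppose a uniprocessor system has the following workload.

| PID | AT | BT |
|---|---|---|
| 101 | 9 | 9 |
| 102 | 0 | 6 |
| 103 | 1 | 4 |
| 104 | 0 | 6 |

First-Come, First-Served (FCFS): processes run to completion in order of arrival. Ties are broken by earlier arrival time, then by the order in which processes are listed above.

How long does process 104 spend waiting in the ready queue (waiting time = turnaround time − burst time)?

Schedule: | 102 0-6 | 104 6-12 | 103 12-16 | 101 16-25 |
Completion: 101=25  102=6  103=16  104=12
Waiting(104) = turnaround − burst = 12 − 6 = 6

6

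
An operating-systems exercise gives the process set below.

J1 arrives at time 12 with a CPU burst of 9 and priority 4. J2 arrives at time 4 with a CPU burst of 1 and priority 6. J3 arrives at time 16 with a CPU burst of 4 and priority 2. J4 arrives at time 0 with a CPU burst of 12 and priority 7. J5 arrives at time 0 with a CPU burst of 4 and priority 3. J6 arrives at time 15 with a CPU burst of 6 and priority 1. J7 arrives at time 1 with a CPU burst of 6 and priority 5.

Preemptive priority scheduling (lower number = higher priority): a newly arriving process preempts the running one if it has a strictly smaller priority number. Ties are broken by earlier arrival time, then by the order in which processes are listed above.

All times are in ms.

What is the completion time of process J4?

Timeline: | J5 0-4 | J7 4-10 | J2 10-11 | J4 11-12 | J1 12-15 | J6 15-21 | J3 21-25 | J1 25-31 | J4 31-42 |
Completion: J1=31  J2=11  J3=25  J4=42  J5=4  J6=21  J7=10
Turnaround (C−A): J1=19  J2=7  J3=9  J4=42  J5=4  J6=6  J7=9

42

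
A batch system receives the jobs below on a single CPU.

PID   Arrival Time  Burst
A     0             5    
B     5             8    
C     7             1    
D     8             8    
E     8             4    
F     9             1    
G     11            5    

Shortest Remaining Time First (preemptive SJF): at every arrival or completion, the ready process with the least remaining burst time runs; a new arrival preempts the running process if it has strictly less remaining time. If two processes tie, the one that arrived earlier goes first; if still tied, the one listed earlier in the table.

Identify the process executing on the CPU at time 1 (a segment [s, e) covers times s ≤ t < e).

A

Gantt: | A 0-5 | B 5-7 | C 7-8 | E 8-9 | F 9-10 | E 10-13 | G 13-18 | B 18-24 | D 24-32 |
Completion: A=5  B=24  C=8  D=32  E=13  F=10  G=18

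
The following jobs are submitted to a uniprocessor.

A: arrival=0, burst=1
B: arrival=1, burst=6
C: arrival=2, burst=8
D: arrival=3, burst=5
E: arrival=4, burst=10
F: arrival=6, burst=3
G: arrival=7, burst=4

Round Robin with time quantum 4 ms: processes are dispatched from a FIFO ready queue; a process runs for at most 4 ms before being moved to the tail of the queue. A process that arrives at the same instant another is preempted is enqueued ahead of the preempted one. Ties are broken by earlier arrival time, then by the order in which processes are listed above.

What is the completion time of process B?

Gantt: | A 0-1 | B 1-5 | C 5-9 | D 9-13 | E 13-17 | B 17-19 | F 19-22 | G 22-26 | C 26-30 | D 30-31 | E 31-37 |
Completion: A=1  B=19  C=30  D=31  E=37  F=22  G=26
Turnaround (C−A): A=1  B=18  C=28  D=28  E=33  F=16  G=19

19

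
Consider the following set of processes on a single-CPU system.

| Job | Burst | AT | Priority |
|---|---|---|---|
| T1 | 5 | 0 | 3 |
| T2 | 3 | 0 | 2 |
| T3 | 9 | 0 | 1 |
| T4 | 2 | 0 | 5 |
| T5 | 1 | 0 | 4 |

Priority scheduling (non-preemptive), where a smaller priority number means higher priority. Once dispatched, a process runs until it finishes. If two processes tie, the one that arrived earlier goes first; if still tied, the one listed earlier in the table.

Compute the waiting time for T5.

Schedule: | T3 0-9 | T2 9-12 | T1 12-17 | T5 17-18 | T4 18-20 |
Completion: T1=17  T2=12  T3=9  T4=20  T5=18
Waiting(T5) = turnaround − burst = 18 − 1 = 17

17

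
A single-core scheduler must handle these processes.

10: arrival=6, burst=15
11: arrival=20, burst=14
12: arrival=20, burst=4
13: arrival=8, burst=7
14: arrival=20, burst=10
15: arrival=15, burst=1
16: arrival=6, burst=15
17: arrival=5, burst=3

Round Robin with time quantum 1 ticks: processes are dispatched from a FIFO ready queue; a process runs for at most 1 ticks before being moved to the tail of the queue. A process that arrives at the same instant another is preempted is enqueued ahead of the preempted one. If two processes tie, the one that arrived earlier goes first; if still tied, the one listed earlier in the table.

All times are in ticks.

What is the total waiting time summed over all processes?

Gantt: | idle 0-5 | 17 5-6 | 10 6-7 | 16 7-8 | 17 8-9 | 10 9-10 | 13 10-11 | 16 11-12 | 17 12-13 | 10 13-14 | 13 14-15 | 16 15-16 | 10 16-17 | 15 17-18 | 13 18-19 | 16 19-20 | 10 20-21 | 13 21-22 | 11 22-23 | 12 23-24 | 14 24-25 | 16 25-26 | 10 26-27 | 13 27-28 | 11 28-29 | 12 29-30 | 14 30-31 | 16 31-32 | 10 32-33 | 13 33-34 | 11 34-35 | 12 35-36 | 14 36-37 | 16 37-38 | 10 38-39 | 13 39-40 | 11 40-41 | 12 41-42 | 14 42-43 | 16 43-44 | 10 44-45 | 11 45-46 | 14 46-47 | 16 47-48 | 10 48-49 | 11 49-50 | 14 50-51 | 16 51-52 | 10 52-53 | 11 53-54 | 14 54-55 | 16 55-56 | 10 56-57 | 11 57-58 | 14 58-59 | 16 59-60 | 10 60-61 | 11 61-62 | 14 62-63 | 16 63-64 | 10 64-65 | 11 65-66 | 14 66-67 | 16 67-68 | 10 68-69 | 11 69-70 | 16 70-71 | 11 71-74 |
Completion: 10=69  11=74  12=42  13=40  14=67  15=18  16=71  17=13
Turnaround (C−A): 10=63  11=54  12=22  13=32  14=47  15=3  16=65  17=8
Waiting = turnaround − burst: 10=48, 11=40, 12=18, 13=25, 14=37, 15=2, 16=50, 17=5
Total waiting = 48 + 40 + 18 + 25 + 37 + 2 + 50 + 5 = 225

225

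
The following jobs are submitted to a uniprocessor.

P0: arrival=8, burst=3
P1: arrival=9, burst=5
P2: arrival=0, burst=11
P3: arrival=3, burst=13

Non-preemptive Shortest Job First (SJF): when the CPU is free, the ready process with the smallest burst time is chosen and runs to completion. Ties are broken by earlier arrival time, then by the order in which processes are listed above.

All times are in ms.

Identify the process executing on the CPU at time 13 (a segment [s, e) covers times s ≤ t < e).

Timeline: | P2 0-11 | P0 11-14 | P1 14-19 | P3 19-32 |
Completion: P0=14  P1=19  P2=11  P3=32
Turnaround (C−A): P0=6  P1=10  P2=11  P3=29

P0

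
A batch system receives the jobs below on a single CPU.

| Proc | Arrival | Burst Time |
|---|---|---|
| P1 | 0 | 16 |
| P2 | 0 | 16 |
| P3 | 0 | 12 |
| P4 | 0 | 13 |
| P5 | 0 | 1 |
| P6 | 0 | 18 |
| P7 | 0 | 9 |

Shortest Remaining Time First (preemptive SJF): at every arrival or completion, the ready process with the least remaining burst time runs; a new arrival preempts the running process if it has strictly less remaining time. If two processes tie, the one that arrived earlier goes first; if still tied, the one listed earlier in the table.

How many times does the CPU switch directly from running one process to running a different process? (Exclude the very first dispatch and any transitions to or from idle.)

6

Timeline: | P5 0-1 | P7 1-10 | P3 10-22 | P4 22-35 | P1 35-51 | P2 51-67 | P6 67-85 |
Completion: P1=51  P2=67  P3=22  P4=35  P5=1  P6=85  P7=10
Turnaround (C−A): P1=51  P2=67  P3=22  P4=35  P5=1  P6=85  P7=10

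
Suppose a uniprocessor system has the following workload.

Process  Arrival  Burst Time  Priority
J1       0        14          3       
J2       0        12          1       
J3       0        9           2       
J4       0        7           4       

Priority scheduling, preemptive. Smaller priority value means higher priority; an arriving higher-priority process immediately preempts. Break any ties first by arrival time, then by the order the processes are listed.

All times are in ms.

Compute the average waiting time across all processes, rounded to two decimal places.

17.00

Schedule: | J2 0-12 | J3 12-21 | J1 21-35 | J4 35-42 |
Completion: J1=35  J2=12  J3=21  J4=42
Waiting times: J1=21, J2=0, J3=12, J4=35
Average waiting = (21+0+12+35) / 4 = 68/4 = 17.00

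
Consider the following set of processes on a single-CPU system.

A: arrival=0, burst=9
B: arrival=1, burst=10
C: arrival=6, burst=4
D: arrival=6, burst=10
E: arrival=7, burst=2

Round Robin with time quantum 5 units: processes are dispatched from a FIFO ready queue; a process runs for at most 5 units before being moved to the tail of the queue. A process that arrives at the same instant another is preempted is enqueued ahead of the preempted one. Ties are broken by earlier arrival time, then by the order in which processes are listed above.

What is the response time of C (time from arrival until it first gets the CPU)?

Schedule: | A 0-5 | B 5-10 | A 10-14 | C 14-18 | D 18-23 | E 23-25 | B 25-30 | D 30-35 |
Completion: A=14  B=30  C=18  D=35  E=25
Response(C) = first start − arrival = 14 − 6 = 8

8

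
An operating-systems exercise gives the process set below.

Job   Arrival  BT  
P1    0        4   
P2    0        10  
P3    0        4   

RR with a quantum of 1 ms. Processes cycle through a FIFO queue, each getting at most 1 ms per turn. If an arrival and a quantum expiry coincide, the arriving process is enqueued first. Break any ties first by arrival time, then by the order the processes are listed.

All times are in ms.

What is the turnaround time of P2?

Timeline: | P1 0-1 | P2 1-2 | P3 2-3 | P1 3-4 | P2 4-5 | P3 5-6 | P1 6-7 | P2 7-8 | P3 8-9 | P1 9-10 | P2 10-11 | P3 11-12 | P2 12-18 |
Completion: P1=10  P2=18  P3=12
Turnaround (C−A): P1=10  P2=18  P3=12
Turnaround(P2) = completion − arrival = 18 − 0 = 18

18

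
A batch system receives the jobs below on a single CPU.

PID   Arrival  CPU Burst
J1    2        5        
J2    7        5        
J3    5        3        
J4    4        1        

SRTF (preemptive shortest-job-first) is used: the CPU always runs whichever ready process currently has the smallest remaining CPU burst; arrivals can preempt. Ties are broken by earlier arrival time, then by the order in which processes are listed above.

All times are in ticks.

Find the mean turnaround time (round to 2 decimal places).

Timeline: | idle 0-2 | J1 2-4 | J4 4-5 | J1 5-8 | J3 8-11 | J2 11-16 |
Completion: J1=8  J2=16  J3=11  J4=5
Turnaround times: J1=6, J2=9, J3=6, J4=1
Average turnaround = (6+9+6+1) / 4 = 22/4 = 5.50

5.50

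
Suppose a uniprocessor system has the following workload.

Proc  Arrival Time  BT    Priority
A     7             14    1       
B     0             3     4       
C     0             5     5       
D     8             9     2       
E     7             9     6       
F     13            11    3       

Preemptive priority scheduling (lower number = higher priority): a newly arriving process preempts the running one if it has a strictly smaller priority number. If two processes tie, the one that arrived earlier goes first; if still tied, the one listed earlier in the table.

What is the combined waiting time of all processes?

Gantt: | B 0-3 | C 3-7 | A 7-21 | D 21-30 | F 30-41 | C 41-42 | E 42-51 |
Completion: A=21  B=3  C=42  D=30  E=51  F=41
Turnaround (C−A): A=14  B=3  C=42  D=22  E=44  F=28
Waiting = turnaround − burst: A=0, B=0, C=37, D=13, E=35, F=17
Total waiting = 0 + 0 + 37 + 13 + 35 + 17 = 102

102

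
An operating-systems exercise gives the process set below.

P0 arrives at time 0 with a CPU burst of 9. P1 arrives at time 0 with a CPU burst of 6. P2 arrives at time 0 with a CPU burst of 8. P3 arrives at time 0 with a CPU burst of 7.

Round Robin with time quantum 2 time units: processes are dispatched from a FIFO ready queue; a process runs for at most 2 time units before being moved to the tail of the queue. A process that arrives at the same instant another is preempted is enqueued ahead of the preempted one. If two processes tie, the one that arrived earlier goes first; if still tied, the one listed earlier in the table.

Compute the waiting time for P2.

20

Gantt: | P0 0-2 | P1 2-4 | P2 4-6 | P3 6-8 | P0 8-10 | P1 10-12 | P2 12-14 | P3 14-16 | P0 16-18 | P1 18-20 | P2 20-22 | P3 22-24 | P0 24-26 | P2 26-28 | P3 28-29 | P0 29-30 |
Completion: P0=30  P1=20  P2=28  P3=29
Turnaround (C−A): P0=30  P1=20  P2=28  P3=29
Waiting(P2) = turnaround − burst = 28 − 8 = 20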